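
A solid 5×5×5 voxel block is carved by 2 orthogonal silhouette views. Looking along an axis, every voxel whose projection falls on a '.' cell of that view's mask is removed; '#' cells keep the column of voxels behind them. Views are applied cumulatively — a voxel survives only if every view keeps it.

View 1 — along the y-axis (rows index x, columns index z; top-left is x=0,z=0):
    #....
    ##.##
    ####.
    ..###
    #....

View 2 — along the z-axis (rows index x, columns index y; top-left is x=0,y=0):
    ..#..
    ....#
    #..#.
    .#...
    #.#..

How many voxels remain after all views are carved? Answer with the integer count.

initial block: 5^3 = 125
step 1: project along y, AND mask (13/25) → |grid| = 65
step 2: project along z, AND mask (7/25) → |grid| = 18

voxel count = 18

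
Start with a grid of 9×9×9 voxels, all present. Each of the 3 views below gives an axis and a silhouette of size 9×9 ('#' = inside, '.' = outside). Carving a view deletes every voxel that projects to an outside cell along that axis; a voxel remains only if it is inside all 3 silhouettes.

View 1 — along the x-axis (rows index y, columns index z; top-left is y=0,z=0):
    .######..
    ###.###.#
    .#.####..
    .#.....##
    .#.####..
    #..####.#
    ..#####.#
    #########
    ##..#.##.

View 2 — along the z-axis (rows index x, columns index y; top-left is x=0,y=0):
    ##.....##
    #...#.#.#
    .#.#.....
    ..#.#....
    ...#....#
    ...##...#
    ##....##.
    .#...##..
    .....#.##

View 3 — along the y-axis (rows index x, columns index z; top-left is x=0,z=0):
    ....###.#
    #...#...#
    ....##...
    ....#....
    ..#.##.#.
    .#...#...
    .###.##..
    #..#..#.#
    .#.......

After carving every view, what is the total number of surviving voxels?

voxel count = 60

full grid |V| = 729
[1] x-view keeps 52 columns → grid now 468
[2] z-view keeps 27 columns → grid now 157
[3] y-view keeps 26 columns → grid now 60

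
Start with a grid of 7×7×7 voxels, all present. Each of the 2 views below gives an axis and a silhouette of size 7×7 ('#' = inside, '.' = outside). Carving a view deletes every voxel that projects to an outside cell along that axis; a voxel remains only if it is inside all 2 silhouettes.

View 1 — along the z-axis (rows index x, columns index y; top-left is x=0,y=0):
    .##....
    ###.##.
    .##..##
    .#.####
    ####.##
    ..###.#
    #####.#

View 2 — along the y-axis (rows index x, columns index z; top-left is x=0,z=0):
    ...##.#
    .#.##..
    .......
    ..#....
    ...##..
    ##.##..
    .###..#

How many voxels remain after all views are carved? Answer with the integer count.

|visual hull| = 78

initial block: 7^3 = 343
[1] z-view keeps 32 columns → grid now 224
[2] y-view keeps 17 columns → grid now 78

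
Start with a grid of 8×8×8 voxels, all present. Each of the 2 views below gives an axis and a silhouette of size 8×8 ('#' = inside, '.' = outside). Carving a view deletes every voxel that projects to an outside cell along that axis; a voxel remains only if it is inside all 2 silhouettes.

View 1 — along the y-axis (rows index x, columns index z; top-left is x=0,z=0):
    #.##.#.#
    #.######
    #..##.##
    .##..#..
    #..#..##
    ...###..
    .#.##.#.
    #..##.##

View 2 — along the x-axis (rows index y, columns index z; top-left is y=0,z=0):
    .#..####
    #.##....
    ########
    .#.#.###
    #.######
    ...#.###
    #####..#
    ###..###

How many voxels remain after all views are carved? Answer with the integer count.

initial block: 8^3 = 512
carve view 1 (along y, XZ-mask fill 36/64): 288 voxels remain
carve view 2 (along x, YZ-mask fill 44/64): 201 voxels remain

|visual hull| = 201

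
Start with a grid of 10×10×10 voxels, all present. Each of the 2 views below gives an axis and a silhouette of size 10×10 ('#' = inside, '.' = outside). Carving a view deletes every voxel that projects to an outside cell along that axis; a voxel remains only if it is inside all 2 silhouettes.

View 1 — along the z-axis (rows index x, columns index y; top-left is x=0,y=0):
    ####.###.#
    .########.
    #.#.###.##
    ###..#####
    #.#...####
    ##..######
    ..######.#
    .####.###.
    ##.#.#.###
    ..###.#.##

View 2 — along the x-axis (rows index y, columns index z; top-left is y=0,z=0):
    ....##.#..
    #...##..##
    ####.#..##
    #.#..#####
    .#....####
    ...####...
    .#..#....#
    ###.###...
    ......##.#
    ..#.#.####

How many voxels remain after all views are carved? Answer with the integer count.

voxel count = 351

start: 10×10×10 = 1000 voxels
V1 z: intersect with XY mask (72 set) -- 720 left
V2 x: intersect with YZ mask (49 set) -- 351 left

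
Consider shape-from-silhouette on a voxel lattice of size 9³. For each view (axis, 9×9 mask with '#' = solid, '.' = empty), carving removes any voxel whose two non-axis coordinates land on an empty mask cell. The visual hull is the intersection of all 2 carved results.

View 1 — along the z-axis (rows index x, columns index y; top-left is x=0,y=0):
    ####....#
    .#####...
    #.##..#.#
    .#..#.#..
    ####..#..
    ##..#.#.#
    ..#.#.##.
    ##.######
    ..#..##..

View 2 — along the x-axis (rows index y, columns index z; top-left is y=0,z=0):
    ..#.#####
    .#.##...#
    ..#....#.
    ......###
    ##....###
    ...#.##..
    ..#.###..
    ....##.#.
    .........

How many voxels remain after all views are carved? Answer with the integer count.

remaining voxels: 149

initial block: 9^3 = 729
V1 z: intersect with XY mask (43 set) -- 387 left
V2 x: intersect with YZ mask (30 set) -- 149 left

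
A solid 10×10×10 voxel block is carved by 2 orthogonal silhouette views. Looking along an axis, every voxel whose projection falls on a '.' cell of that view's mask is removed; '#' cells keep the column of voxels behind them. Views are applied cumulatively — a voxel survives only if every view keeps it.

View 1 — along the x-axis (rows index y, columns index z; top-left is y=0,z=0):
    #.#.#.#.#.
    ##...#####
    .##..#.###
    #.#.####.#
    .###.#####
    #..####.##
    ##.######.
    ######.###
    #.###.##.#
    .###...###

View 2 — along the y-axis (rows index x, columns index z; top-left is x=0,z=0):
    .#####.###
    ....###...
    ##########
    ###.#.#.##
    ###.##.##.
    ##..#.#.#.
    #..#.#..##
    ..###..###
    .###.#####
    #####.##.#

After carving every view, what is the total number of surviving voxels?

469 voxels

before carving: 1000 voxels (10×10×10)
V1 x: intersect with YZ mask (70 set) -- 700 left
V2 y: intersect with XZ mask (67 set) -- 469 left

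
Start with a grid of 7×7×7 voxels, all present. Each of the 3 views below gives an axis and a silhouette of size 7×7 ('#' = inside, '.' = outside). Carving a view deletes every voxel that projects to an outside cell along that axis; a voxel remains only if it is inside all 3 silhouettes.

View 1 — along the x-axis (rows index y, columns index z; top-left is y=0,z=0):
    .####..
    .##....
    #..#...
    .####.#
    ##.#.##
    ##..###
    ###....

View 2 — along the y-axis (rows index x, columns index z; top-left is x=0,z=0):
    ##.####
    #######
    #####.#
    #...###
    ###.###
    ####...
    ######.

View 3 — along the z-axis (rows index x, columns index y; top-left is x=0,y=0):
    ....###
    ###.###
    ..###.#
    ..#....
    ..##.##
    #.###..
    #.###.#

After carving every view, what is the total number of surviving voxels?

full grid |V| = 343
step 1: project along x, AND mask (26/49) → |grid| = 182
step 2: project along y, AND mask (39/49) → |grid| = 147
step 3: project along z, AND mask (27/49) → |grid| = 89

remaining voxels: 89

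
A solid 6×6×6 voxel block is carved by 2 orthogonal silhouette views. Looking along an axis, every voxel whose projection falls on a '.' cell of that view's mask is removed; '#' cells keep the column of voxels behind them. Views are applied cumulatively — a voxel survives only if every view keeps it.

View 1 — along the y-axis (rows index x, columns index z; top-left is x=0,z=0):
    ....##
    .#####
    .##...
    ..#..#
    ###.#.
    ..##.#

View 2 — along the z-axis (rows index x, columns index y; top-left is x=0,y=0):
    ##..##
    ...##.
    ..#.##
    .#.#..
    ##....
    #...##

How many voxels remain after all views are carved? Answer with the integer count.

45 voxels

full grid |V| = 216
carve view 1 (along y, XZ-mask fill 18/36): 108 voxels remain
carve view 2 (along z, XY-mask fill 16/36): 45 voxels remain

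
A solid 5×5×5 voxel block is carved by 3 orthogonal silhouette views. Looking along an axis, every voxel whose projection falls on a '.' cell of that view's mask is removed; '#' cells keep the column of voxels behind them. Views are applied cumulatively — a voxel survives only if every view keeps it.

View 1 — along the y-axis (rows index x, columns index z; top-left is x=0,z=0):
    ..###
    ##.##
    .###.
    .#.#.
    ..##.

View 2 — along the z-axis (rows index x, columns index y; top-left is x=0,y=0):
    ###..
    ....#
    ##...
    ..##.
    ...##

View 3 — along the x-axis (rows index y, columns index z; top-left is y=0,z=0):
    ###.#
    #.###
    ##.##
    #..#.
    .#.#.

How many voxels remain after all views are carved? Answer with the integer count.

remaining voxels: 18

initial block: 5^3 = 125
[1] y-view keeps 14 columns → grid now 70
[2] z-view keeps 10 columns → grid now 27
[3] x-view keeps 16 columns → grid now 18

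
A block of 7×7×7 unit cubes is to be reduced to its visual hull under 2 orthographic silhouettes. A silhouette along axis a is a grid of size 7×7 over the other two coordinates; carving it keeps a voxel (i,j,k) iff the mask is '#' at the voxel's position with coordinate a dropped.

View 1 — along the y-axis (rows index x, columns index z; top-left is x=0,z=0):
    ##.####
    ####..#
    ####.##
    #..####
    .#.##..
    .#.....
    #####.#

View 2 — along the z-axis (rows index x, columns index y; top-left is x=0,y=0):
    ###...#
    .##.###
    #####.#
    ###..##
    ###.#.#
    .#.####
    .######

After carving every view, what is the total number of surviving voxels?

voxel count = 166

initial block: 7^3 = 343
  1. axis=1 (XZ plane), |mask|=32  ⇒  voxels=224
  2. axis=2 (XY plane), |mask|=36  ⇒  voxels=166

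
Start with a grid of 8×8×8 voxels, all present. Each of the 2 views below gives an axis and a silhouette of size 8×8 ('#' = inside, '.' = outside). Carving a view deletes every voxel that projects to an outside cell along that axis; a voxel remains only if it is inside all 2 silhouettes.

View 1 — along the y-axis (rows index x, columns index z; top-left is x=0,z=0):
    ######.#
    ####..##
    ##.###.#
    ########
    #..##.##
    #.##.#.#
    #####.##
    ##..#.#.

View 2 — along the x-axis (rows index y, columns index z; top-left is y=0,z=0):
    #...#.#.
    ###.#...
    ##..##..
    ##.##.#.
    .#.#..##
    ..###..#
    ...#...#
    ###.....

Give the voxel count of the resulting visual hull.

voxel count = 183

start: 8×8×8 = 512 voxels
V1 y: intersect with XZ mask (48 set) -- 384 left
V2 x: intersect with YZ mask (29 set) -- 183 left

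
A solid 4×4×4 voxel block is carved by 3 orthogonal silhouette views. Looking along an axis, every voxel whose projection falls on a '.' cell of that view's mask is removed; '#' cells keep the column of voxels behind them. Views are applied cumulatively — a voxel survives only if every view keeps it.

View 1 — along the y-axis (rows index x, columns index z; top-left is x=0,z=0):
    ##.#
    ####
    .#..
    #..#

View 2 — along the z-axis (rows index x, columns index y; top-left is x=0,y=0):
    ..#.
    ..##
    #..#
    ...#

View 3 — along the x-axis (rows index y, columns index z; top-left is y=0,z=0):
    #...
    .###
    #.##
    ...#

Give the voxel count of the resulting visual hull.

|visual hull| = 7

before carving: 64 voxels (4×4×4)
[1] y-view keeps 10 columns → grid now 40
[2] z-view keeps 6 columns → grid now 15
[3] x-view keeps 8 columns → grid now 7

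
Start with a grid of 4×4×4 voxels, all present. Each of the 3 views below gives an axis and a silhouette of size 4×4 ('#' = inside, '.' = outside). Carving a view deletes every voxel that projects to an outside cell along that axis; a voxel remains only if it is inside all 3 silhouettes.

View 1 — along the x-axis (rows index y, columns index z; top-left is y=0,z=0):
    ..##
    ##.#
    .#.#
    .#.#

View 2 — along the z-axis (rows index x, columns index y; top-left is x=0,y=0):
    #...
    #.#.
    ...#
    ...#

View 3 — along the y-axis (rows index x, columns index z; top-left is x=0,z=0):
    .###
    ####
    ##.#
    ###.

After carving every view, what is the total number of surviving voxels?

9 voxels

full grid |V| = 64
[1] x-view keeps 9 columns → grid now 36
[2] z-view keeps 5 columns → grid now 10
[3] y-view keeps 13 columns → grid now 9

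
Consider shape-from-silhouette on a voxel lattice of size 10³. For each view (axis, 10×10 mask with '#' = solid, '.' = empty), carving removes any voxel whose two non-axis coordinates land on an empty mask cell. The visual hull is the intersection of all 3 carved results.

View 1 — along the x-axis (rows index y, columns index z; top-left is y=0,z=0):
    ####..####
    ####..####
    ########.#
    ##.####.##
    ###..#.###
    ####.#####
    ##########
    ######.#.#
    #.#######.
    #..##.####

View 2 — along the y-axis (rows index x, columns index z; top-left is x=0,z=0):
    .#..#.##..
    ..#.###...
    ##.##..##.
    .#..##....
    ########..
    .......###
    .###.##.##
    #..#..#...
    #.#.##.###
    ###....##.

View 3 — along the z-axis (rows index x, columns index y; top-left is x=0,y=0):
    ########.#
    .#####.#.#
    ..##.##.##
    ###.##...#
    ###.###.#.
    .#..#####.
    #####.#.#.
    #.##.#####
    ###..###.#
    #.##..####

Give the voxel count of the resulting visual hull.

|visual hull| = 283

start: 10×10×10 = 1000 voxels
carve view 1 (along x, YZ-mask fill 82/100): 820 voxels remain
carve view 2 (along y, XZ-mask fill 50/100): 406 voxels remain
carve view 3 (along z, XY-mask fill 70/100): 283 voxels remain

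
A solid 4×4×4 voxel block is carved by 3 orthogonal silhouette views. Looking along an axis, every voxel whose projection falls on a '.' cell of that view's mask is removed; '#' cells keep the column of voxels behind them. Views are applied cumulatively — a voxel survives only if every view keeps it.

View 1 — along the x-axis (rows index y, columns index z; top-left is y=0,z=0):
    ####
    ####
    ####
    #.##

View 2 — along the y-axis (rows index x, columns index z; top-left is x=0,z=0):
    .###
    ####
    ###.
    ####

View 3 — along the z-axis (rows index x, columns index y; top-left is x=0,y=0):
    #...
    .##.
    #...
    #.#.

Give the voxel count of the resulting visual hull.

start: 4×4×4 = 64 voxels
carve view 1 (along x, YZ-mask fill 15/16): 60 voxels remain
carve view 2 (along y, XZ-mask fill 14/16): 52 voxels remain
carve view 3 (along z, XY-mask fill 6/16): 22 voxels remain

22 voxels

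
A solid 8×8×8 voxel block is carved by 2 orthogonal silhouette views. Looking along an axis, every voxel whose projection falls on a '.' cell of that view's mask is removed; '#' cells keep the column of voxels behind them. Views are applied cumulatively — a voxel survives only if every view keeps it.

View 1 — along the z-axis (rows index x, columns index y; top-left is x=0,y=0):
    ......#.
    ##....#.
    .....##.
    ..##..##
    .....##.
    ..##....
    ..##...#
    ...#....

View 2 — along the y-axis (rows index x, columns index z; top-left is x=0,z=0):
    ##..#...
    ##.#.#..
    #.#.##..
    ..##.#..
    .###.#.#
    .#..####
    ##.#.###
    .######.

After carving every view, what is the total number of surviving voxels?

remaining voxels: 79

start: 8×8×8 = 512 voxels
  1. axis=2 (XY plane), |mask|=18  ⇒  voxels=144
  2. axis=1 (XZ plane), |mask|=36  ⇒  voxels=79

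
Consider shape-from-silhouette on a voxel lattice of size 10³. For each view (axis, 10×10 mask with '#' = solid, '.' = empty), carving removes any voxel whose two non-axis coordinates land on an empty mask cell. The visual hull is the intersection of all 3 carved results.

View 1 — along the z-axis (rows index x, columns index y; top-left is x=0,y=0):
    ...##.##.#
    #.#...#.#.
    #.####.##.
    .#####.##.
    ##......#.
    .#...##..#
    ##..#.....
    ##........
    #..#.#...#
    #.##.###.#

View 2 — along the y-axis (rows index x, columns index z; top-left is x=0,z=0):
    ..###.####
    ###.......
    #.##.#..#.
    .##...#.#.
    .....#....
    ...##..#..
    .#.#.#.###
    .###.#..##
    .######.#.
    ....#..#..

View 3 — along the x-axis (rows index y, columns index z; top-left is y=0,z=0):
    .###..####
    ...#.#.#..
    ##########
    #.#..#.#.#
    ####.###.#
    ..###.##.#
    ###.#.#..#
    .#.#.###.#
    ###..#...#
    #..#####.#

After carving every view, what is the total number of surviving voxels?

voxel count = 124

initial block: 10^3 = 1000
carve view 1 (along z, XY-mask fill 46/100): 460 voxels remain
carve view 2 (along y, XZ-mask fill 44/100): 197 voxels remain
carve view 3 (along x, YZ-mask fill 63/100): 124 voxels remain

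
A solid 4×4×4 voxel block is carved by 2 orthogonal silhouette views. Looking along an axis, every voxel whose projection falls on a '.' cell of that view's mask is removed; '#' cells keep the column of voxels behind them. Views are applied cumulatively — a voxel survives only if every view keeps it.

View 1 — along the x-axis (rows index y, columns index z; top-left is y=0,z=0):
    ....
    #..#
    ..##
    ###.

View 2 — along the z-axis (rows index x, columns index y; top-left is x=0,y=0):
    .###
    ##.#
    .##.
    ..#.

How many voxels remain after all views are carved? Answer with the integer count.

remaining voxels: 18

before carving: 64 voxels (4×4×4)
after view 1 [x-axis, 7 of 16 cells solid] → remaining = 28
after view 2 [z-axis, 9 of 16 cells solid] → remaining = 18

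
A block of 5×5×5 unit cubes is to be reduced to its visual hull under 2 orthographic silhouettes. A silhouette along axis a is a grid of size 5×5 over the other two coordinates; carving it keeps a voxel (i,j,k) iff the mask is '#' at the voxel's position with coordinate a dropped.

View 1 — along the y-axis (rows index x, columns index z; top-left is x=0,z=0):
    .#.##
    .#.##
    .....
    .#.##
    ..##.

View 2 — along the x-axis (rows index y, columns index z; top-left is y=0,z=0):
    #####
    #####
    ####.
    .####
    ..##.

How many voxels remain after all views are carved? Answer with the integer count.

before carving: 125 voxels (5×5×5)
[1] y-view keeps 11 columns → grid now 55
[2] x-view keeps 20 columns → grid now 46

|visual hull| = 46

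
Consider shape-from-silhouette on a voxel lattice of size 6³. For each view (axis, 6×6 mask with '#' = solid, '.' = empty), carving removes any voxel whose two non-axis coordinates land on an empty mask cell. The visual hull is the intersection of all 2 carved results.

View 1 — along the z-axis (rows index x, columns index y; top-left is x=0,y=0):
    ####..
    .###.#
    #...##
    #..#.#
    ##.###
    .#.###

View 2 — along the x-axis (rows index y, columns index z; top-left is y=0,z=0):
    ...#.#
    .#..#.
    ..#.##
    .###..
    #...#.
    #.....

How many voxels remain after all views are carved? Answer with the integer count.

before carving: 216 voxels (6×6×6)
V1 z: intersect with XY mask (23 set) -- 138 left
V2 x: intersect with YZ mask (13 set) -- 48 left

48 voxels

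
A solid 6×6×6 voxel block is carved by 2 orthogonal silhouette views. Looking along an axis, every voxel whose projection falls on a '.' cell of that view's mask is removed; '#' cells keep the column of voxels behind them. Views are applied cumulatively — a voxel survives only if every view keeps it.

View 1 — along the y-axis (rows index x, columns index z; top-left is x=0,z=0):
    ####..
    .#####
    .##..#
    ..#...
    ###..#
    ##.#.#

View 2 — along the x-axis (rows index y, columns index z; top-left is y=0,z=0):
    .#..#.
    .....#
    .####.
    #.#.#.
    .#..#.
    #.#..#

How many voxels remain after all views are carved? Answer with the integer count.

full grid |V| = 216
carve view 1 (along y, XZ-mask fill 21/36): 126 voxels remain
carve view 2 (along x, YZ-mask fill 15/36): 51 voxels remain

|visual hull| = 51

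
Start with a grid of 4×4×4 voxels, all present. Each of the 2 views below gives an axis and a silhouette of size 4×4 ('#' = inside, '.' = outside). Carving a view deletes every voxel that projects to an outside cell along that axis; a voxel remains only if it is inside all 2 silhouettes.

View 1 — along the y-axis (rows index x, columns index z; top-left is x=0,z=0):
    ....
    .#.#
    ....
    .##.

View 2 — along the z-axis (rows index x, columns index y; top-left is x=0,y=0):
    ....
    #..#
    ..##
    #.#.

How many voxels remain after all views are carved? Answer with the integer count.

initial block: 4^3 = 64
[1] y-view keeps 4 columns → grid now 16
[2] z-view keeps 6 columns → grid now 8

|visual hull| = 8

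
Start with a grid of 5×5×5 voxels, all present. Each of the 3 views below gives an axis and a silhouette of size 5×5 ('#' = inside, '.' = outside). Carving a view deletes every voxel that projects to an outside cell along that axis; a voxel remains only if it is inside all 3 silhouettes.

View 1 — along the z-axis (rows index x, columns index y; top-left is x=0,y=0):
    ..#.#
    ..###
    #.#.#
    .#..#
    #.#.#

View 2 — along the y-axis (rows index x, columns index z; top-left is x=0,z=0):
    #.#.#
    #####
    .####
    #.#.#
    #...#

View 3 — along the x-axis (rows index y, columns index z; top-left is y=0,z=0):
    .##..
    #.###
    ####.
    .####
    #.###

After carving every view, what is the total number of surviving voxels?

initial block: 5^3 = 125
carve view 1 (along z, XY-mask fill 13/25): 65 voxels remain
carve view 2 (along y, XZ-mask fill 17/25): 45 voxels remain
carve view 3 (along x, YZ-mask fill 18/25): 34 voxels remain

voxel count = 34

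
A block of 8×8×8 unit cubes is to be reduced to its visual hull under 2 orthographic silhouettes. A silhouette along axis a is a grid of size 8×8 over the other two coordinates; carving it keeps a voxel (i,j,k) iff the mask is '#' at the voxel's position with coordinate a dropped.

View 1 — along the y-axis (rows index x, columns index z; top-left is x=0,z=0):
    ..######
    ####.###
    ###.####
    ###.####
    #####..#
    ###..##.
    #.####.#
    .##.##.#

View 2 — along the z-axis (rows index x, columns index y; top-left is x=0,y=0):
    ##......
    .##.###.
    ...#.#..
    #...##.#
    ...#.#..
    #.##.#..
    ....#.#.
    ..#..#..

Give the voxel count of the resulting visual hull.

remaining voxels: 143

initial block: 8^3 = 512
  1. axis=1 (XZ plane), |mask|=49  ⇒  voxels=392
  2. axis=2 (XY plane), |mask|=23  ⇒  voxels=143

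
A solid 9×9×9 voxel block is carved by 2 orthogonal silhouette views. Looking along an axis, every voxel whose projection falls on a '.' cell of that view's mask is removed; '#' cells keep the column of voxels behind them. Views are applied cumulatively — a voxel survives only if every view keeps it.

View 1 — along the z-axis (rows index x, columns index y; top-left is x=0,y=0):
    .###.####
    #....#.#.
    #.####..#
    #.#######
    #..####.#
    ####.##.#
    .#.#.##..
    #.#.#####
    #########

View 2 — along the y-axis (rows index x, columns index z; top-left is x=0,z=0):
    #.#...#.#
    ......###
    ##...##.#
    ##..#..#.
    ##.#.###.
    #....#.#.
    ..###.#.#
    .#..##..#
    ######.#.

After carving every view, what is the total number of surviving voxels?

|visual hull| = 267

start: 9×9×9 = 729 voxels
[1] z-view keeps 57 columns → grid now 513
[2] y-view keeps 41 columns → grid now 267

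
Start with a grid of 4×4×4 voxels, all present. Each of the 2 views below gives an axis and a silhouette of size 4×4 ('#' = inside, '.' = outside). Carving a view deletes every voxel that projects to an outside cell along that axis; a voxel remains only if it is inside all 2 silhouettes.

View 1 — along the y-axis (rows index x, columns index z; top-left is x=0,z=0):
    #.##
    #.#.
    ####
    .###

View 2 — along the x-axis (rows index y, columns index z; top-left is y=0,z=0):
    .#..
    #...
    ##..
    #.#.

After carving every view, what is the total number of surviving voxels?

voxel count = 17

initial block: 4^3 = 64
step 1: project along y, AND mask (12/16) → |grid| = 48
step 2: project along x, AND mask (6/16) → |grid| = 17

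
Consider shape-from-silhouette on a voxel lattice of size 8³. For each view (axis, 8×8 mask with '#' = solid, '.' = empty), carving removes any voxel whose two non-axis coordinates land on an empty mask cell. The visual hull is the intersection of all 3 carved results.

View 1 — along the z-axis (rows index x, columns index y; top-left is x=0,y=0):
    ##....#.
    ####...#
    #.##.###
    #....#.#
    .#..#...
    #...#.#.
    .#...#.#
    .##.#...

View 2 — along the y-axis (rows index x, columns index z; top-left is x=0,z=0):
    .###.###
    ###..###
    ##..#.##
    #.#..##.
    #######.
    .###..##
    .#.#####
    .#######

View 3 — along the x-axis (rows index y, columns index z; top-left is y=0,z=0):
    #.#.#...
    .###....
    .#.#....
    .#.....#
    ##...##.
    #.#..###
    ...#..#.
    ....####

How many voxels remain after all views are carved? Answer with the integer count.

full grid |V| = 512
step 1: project along z, AND mask (28/64) → |grid| = 224
step 2: project along y, AND mask (46/64) → |grid| = 158
step 3: project along x, AND mask (25/64) → |grid| = 65

|visual hull| = 65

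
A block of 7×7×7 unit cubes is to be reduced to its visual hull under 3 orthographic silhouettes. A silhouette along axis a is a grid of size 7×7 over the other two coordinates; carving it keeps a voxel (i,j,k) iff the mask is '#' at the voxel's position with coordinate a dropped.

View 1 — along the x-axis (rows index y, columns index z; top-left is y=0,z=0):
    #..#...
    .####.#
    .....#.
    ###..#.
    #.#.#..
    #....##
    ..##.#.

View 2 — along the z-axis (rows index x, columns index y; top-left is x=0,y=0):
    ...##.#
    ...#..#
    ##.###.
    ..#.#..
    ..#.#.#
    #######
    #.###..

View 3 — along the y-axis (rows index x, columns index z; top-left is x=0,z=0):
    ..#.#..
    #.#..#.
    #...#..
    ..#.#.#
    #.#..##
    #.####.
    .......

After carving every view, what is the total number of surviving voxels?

remaining voxels: 39

before carving: 343 voxels (7×7×7)
V1 x: intersect with YZ mask (21 set) -- 147 left
V2 z: intersect with XY mask (26 set) -- 76 left
V3 y: intersect with XZ mask (19 set) -- 39 left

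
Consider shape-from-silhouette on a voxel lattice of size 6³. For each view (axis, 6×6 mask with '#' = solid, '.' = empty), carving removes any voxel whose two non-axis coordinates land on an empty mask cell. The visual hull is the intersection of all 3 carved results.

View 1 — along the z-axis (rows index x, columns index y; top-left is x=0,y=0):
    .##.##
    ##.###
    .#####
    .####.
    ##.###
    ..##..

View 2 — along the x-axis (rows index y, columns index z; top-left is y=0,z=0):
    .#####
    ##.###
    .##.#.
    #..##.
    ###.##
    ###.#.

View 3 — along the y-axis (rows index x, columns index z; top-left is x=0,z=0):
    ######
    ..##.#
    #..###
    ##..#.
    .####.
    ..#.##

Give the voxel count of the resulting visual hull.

|visual hull| = 67

before carving: 216 voxels (6×6×6)
V1 z: intersect with XY mask (25 set) -- 150 left
V2 x: intersect with YZ mask (25 set) -- 103 left
V3 y: intersect with XZ mask (23 set) -- 67 left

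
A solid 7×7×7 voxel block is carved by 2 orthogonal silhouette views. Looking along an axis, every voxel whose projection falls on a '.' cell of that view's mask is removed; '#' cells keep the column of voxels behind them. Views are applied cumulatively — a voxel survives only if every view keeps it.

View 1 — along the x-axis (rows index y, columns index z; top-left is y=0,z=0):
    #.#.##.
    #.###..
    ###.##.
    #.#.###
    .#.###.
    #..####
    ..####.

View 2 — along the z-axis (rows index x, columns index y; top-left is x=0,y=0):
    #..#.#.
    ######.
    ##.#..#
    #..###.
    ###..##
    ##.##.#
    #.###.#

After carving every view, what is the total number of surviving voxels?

|visual hull| = 141

initial block: 7^3 = 343
carve view 1 (along x, YZ-mask fill 31/49): 217 voxels remain
carve view 2 (along z, XY-mask fill 32/49): 141 voxels remain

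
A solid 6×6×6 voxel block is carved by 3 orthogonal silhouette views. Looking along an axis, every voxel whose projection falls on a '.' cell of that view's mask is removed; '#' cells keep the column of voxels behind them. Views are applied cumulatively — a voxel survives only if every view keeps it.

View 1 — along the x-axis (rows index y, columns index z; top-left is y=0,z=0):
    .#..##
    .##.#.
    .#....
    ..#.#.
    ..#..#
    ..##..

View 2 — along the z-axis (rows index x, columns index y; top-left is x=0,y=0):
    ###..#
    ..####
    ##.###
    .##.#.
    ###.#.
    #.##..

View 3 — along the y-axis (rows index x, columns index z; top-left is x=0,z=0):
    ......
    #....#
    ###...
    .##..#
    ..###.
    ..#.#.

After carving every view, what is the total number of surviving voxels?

19 voxels

before carving: 216 voxels (6×6×6)
after view 1 [x-axis, 13 of 36 cells solid] → remaining = 78
after view 2 [z-axis, 23 of 36 cells solid] → remaining = 49
after view 3 [y-axis, 13 of 36 cells solid] → remaining = 19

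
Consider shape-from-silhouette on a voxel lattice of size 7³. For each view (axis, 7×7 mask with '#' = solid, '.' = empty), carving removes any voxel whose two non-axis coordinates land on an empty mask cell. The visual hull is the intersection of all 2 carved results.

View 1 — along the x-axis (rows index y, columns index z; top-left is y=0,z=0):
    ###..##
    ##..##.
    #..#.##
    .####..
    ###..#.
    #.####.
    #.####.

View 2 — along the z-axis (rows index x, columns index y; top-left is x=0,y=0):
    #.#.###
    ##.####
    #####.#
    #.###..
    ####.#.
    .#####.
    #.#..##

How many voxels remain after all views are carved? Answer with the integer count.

|visual hull| = 155

initial block: 7^3 = 343
after view 1 [x-axis, 31 of 49 cells solid] → remaining = 217
after view 2 [z-axis, 35 of 49 cells solid] → remaining = 155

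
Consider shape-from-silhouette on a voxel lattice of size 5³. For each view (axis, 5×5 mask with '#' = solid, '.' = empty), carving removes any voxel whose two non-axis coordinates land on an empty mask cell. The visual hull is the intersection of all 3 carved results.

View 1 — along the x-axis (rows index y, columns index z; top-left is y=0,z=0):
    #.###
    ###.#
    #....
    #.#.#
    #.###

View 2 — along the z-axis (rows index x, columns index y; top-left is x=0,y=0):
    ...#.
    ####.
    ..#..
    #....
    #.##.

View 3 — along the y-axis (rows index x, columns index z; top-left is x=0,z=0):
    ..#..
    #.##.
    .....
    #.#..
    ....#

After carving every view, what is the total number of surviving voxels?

before carving: 125 voxels (5×5×5)
carve view 1 (along x, YZ-mask fill 16/25): 80 voxels remain
carve view 2 (along z, XY-mask fill 10/25): 28 voxels remain
carve view 3 (along y, XZ-mask fill 7/25): 13 voxels remain

voxel count = 13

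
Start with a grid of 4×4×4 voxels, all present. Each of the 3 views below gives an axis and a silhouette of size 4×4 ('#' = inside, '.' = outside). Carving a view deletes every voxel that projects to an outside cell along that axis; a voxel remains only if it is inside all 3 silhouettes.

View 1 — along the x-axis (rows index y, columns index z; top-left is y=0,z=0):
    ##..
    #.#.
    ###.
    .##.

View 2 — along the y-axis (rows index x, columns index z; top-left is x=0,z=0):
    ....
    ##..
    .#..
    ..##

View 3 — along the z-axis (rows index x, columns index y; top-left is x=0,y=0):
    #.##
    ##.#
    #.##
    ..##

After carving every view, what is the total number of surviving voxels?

|visual hull| = 9

initial block: 4^3 = 64
V1 x: intersect with YZ mask (9 set) -- 36 left
V2 y: intersect with XZ mask (5 set) -- 12 left
V3 z: intersect with XY mask (11 set) -- 9 left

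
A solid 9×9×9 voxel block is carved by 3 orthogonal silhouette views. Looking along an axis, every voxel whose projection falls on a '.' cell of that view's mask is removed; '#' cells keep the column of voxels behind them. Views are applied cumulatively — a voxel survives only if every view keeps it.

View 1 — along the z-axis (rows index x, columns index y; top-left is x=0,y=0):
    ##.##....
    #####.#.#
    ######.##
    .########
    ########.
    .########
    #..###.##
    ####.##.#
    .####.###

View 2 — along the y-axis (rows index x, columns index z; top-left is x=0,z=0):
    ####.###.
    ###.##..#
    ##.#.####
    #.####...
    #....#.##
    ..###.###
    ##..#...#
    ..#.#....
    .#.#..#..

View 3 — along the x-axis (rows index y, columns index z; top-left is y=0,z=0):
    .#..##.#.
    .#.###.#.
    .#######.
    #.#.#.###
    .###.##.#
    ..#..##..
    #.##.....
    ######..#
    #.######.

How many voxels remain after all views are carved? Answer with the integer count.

remaining voxels: 184

full grid |V| = 729
after view 1 [z-axis, 63 of 81 cells solid] → remaining = 567
after view 2 [y-axis, 44 of 81 cells solid] → remaining = 305
after view 3 [x-axis, 48 of 81 cells solid] → remaining = 184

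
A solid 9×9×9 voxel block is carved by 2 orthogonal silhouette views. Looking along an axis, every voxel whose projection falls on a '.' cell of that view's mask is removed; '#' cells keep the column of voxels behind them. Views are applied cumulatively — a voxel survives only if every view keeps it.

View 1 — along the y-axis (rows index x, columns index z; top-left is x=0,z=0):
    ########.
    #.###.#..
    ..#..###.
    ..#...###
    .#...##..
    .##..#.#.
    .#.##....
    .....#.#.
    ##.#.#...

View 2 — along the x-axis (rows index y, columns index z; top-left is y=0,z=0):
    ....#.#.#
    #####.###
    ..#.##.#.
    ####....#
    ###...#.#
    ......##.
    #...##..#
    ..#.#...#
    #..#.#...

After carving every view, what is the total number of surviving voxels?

full grid |V| = 729
  1. axis=1 (XZ plane), |mask|=37  ⇒  voxels=333
  2. axis=0 (YZ plane), |mask|=37  ⇒  voxels=141

remaining voxels: 141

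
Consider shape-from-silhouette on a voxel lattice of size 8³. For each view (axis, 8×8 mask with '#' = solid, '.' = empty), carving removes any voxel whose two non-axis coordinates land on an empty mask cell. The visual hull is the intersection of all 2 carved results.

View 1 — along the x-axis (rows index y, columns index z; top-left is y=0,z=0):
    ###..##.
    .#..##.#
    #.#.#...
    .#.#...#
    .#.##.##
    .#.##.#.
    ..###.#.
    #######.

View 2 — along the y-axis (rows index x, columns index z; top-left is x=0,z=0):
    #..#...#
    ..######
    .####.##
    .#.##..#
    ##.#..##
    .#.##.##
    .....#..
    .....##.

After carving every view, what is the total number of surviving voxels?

144 voxels

full grid |V| = 512
carve view 1 (along x, YZ-mask fill 35/64): 280 voxels remain
carve view 2 (along y, XZ-mask fill 32/64): 144 voxels remain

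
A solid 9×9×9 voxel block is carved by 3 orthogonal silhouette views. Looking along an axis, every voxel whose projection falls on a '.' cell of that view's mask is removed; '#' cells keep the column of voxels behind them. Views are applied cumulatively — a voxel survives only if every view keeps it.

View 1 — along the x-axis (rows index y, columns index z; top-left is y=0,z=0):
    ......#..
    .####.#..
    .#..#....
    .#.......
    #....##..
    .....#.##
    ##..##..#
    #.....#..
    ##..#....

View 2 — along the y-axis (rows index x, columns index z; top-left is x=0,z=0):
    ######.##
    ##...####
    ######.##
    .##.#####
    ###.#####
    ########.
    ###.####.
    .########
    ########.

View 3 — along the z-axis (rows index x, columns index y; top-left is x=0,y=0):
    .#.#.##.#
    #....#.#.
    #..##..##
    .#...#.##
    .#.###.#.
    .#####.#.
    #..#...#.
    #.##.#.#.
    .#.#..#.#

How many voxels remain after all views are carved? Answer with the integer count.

before carving: 729 voxels (9×9×9)
after view 1 [x-axis, 25 of 81 cells solid] → remaining = 225
after view 2 [y-axis, 68 of 81 cells solid] → remaining = 194
after view 3 [z-axis, 40 of 81 cells solid] → remaining = 92

voxel count = 92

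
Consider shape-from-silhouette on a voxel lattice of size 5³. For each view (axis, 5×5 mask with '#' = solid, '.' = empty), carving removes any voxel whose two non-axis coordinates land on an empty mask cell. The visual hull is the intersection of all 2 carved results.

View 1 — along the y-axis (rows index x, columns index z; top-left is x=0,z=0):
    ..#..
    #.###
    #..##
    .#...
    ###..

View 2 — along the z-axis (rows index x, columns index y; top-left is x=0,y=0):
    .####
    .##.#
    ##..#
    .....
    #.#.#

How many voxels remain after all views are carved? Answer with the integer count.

voxel count = 34

full grid |V| = 125
after view 1 [y-axis, 12 of 25 cells solid] → remaining = 60
after view 2 [z-axis, 13 of 25 cells solid] → remaining = 34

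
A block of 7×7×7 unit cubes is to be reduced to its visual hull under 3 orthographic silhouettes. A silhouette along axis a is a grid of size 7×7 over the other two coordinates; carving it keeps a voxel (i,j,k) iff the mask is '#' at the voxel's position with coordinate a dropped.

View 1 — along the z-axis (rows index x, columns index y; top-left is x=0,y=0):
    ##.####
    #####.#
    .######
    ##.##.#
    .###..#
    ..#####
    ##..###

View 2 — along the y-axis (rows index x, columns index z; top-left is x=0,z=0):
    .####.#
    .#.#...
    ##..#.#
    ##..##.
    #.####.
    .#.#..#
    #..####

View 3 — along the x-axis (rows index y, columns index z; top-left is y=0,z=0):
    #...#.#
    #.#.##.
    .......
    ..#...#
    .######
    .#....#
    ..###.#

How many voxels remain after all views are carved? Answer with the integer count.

|visual hull| = 69

start: 7×7×7 = 343 voxels
step 1: project along z, AND mask (37/49) → |grid| = 259
step 2: project along y, AND mask (28/49) → |grid| = 146
step 3: project along x, AND mask (21/49) → |grid| = 69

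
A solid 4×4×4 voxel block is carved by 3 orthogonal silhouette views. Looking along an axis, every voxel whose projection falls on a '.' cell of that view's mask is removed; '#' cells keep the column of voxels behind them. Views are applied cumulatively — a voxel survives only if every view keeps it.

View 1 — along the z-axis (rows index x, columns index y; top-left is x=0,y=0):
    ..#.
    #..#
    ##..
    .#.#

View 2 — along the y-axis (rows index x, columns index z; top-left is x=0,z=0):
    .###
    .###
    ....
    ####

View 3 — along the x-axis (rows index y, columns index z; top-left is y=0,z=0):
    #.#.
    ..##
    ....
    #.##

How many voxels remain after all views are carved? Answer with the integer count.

|visual hull| = 8

before carving: 64 voxels (4×4×4)
step 1: project along z, AND mask (7/16) → |grid| = 28
step 2: project along y, AND mask (10/16) → |grid| = 17
step 3: project along x, AND mask (7/16) → |grid| = 8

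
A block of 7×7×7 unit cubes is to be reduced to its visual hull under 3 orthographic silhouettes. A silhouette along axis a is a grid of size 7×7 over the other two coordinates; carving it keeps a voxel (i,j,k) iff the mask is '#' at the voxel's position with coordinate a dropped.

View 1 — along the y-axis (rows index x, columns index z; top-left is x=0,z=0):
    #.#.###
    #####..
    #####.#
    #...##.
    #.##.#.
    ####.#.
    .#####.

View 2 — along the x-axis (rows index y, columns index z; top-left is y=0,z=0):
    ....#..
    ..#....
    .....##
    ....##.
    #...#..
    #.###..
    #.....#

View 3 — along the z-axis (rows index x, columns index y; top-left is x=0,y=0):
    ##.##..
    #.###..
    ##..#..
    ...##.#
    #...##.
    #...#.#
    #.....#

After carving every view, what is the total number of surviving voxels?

remaining voxels: 26

initial block: 7^3 = 343
  1. axis=1 (XZ plane), |mask|=33  ⇒  voxels=231
  2. axis=0 (YZ plane), |mask|=14  ⇒  voxels=69
  3. axis=2 (XY plane), |mask|=22  ⇒  voxels=26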